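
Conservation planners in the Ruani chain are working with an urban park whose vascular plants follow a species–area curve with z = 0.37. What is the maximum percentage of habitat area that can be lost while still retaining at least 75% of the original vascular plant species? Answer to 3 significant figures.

Need (A_new/A_old)^0.37 = 0.75, so A_new/A_old = 0.75^(1/0.37) = 0.75^2.703
ln(A_new/A_old) = ln 0.75 / 0.37 = -0.2877 / 0.37 = -0.7775
A_new/A_old = e^-0.7775 ≈ 0.4595
Fraction that can be lost = 1 − 0.4595 = 0.5405

54.0%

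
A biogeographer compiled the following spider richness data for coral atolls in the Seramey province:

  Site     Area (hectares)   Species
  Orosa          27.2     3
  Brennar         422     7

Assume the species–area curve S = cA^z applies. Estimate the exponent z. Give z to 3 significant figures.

Taking logs: ln S = ln c + z ln A, so z = (ln S₂ − ln S₁)/(ln A₂ − ln A₁).
z = ln(7/3) / ln(422/27.2) = ln(2.333) / ln(15.51) = 0.8473 / 2.7418 = 0.3090

0.309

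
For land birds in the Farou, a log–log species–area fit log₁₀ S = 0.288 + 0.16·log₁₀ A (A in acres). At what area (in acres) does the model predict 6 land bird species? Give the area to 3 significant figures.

6 = 1.941 × A^0.16  ⇒  A^0.16 = 6/1.941 = 3.091
ln A = ln(3.091) / 0.16 = 1.1286 / 0.16 = 7.0538
A = e^7.0538 ≈ 1157 acres

1160 acres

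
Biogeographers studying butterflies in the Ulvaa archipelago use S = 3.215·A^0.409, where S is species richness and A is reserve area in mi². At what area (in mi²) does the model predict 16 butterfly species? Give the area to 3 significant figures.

16 = 3.215 × A^0.409  ⇒  A^0.409 = 16/3.215 = 4.977
ln A = ln(4.977) / 0.409 = 1.6048 / 0.409 = 3.9236
A = e^3.9236 ≈ 50.58 mi²

50.6 mi²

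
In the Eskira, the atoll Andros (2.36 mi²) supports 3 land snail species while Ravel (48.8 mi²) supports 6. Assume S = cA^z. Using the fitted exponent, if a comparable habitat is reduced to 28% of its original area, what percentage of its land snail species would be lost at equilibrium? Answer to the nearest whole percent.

z = ln(6/3) / ln(48.8/2.36) = 0.6931 / 3.0291 = 0.2288
S_new/S_old = (A_new/A_old)^z = 0.28^0.2288 = exp(0.2288 × -1.2730) = 0.7473
Fraction lost = 1 − 0.7473 = 0.2527

25%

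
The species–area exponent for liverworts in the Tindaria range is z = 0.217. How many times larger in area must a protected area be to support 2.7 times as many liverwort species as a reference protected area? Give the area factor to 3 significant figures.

97.2

(A₂/A₁)^0.217 = 2.7, so A₂/A₁ = 2.7^(1/0.217) = 2.7^4.608
ln(A₂/A₁) = ln 2.7 / 0.217 = 0.9933 / 0.217 = 4.5772
A₂/A₁ = e^4.5772 ≈ 97.24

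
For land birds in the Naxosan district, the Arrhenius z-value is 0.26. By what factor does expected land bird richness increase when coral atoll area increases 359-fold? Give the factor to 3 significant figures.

4.62

S₂/S₁ = (A₂/A₁)^z = 359^0.26
ln(S₂/S₁) = 0.26 × ln 359 = 0.26 × 5.8833 = 1.5297
S₂/S₁ = e^1.5297 ≈ 4.617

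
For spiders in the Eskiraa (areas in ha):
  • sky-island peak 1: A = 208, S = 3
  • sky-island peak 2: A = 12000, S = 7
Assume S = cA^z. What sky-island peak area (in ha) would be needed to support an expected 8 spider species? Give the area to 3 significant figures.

22700 ha

z = ln(7/3) / ln(12000/208) = 0.8473 / 4.0551 = 0.2089
c = 3 / 208^0.2089 = 3 / 3.05 = 0.9835
A = (8/0.9835)^(1/0.2089) ⇒ ln A = ln(8.134)/0.2089 = 10.0317
A = e^10.0317 ≈ 22737 ha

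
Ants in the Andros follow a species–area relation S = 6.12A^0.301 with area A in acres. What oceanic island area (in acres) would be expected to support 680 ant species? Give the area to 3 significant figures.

6260000 acres

680 = 6.12 × A^0.301  ⇒  A^0.301 = 680/6.12 = 111.1
ln A = ln(111.1) / 0.301 = 4.7105 / 0.301 = 15.6496
A = e^15.6496 ≈ 6259455 acres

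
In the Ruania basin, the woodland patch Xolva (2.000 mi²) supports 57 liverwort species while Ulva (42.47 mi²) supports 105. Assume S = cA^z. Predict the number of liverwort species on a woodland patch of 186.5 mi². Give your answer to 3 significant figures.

z = ln(105/57) / ln(42.47/2) = 0.6109 / 3.0557 = 0.1999
c = 57 / 2^0.1999 = 57 / 1.149 = 49.62
S₃ = 49.62 × 186.5^0.1999 = 49.62 × 2.844 ≈ 141.1

141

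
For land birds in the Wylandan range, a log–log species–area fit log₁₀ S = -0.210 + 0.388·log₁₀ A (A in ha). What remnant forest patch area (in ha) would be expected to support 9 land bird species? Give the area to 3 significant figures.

9 = 0.6166 × A^0.388  ⇒  A^0.388 = 9/0.6166 = 14.6
ln A = ln(14.6) / 0.388 = 2.6808 / 0.388 = 6.9092
A = e^6.9092 ≈ 1001 ha

1000 ha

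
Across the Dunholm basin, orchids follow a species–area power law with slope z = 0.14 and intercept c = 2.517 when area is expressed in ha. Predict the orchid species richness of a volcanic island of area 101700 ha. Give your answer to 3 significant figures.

S = 2.517 × 101700^0.14 = 2.517 × 5.024 ≈ 12.64

12.6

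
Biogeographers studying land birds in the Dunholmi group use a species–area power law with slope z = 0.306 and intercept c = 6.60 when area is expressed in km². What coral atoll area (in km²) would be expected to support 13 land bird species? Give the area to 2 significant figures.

9.2 km²

13 = 6.6 × A^0.306  ⇒  A^0.306 = 13/6.6 = 1.97
ln A = ln(1.97) / 0.306 = 0.6779 / 0.306 = 2.2153
A = e^2.2153 ≈ 9.164 km²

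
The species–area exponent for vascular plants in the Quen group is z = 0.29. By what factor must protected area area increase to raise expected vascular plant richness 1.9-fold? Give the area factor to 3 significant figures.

(A₂/A₁)^0.29 = 1.9, so A₂/A₁ = 1.9^(1/0.29) = 1.9^3.448
ln(A₂/A₁) = ln 1.9 / 0.29 = 0.6419 / 0.29 = 2.2133
A₂/A₁ = e^2.2133 ≈ 9.146

9.15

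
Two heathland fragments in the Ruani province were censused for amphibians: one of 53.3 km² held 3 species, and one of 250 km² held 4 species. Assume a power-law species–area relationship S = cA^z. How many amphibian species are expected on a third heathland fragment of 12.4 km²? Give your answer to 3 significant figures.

2.29

z = ln(4/3) / ln(250/53.3) = 0.2877 / 1.5455 = 0.1861
c = 3 / 53.3^0.1861 = 3 / 2.096 = 1.431
S₃ = 1.431 × 12.4^0.1861 = 1.431 × 1.598 ≈ 2.287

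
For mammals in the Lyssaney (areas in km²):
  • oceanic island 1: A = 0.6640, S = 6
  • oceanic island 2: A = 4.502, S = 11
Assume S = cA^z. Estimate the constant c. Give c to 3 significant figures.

6.83

z = ln(S₂/S₁) / ln(A₂/A₁) = ln(11/6) / ln(4.502/0.664) = 0.6061 / 1.9140 = 0.3167
c = S₁ / A₁^z = 6 / 0.664^0.3167 = 6 / 0.8784 = 6.831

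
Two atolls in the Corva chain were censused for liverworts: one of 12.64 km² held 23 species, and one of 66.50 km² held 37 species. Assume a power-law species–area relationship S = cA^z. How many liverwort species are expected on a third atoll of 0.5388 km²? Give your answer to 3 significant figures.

9.32

z = ln(37/23) / ln(66.5/12.64) = 0.4754 / 1.6603 = 0.2863
c = 23 / 12.64^0.2863 = 23 / 2.068 = 11.12
S₃ = 11.12 × 0.5388^0.2863 = 11.12 × 0.8377 ≈ 9.319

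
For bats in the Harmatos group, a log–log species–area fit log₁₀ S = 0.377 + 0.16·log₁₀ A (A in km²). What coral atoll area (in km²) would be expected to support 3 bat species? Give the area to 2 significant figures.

4.2 km²

3 = 2.382 × A^0.16  ⇒  A^0.16 = 3/2.382 = 1.259
ln A = ln(1.259) / 0.16 = 0.2305 / 0.16 = 1.4409
A = e^1.4409 ≈ 4.224 km²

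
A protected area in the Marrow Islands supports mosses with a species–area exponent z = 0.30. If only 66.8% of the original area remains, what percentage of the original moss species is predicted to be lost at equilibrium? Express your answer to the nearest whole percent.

11%

S_new/S_old = (A_new/A_old)^z = 0.668^0.3
= exp(0.3 × ln 0.668) = exp(0.3 × -0.4035) = exp(-0.1210) ≈ 0.886
Fraction lost = 1 − 0.886 = 0.114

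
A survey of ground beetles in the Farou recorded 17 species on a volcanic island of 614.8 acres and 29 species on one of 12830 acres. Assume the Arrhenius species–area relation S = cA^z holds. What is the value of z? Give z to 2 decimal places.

Taking logs: ln S = ln c + z ln A, so z = (ln S₂ − ln S₁)/(ln A₂ − ln A₁).
z = ln(29/17) / ln(12830/614.8) = ln(1.706) / ln(20.87) = 0.5341 / 3.0382 = 0.1758

0.18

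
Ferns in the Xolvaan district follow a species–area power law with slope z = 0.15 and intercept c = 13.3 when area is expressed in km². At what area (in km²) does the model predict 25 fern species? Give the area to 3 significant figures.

67.2 km²

25 = 13.3 × A^0.15  ⇒  A^0.15 = 25/13.3 = 1.88
ln A = ln(1.88) / 0.15 = 0.6311 / 0.15 = 4.2074
A = e^4.2074 ≈ 67.18 km²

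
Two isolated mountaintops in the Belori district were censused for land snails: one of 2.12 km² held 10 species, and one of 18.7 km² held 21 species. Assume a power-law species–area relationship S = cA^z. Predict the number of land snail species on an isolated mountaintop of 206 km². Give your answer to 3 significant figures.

47.6

z = ln(21/10) / ln(18.7/2.12) = 0.7419 / 2.1771 = 0.3408
c = 10 / 2.12^0.3408 = 10 / 1.292 = 7.741
S₃ = 7.741 × 206^0.3408 = 7.741 × 6.145 ≈ 47.57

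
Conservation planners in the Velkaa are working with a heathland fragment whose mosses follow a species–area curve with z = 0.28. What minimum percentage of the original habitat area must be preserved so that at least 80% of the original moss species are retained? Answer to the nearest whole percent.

Need (A_new/A_old)^0.28 = 0.8, so A_new/A_old = 0.8^(1/0.28) = 0.8^3.571
ln(A_new/A_old) = ln 0.8 / 0.28 = -0.2231 / 0.28 = -0.7969
A_new/A_old = e^-0.7969 ≈ 0.4507

45%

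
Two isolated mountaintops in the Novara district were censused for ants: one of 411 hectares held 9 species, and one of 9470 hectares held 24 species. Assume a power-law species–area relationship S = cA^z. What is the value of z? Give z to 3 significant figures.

0.313

Taking logs: ln S = ln c + z ln A, so z = (ln S₂ − ln S₁)/(ln A₂ − ln A₁).
z = ln(24/9) / ln(9470/411) = ln(2.667) / ln(23.04) = 0.9808 / 3.1373 = 0.3126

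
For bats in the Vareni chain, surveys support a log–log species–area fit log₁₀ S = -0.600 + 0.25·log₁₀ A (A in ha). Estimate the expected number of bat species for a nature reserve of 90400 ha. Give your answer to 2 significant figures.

S = 0.2512 × 90400^0.25 = 0.2512 × 17.34 ≈ 4.356

4.4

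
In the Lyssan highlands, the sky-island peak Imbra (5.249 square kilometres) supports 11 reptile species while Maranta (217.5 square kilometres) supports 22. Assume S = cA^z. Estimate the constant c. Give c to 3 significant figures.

z = ln(S₂/S₁) / ln(A₂/A₁) = ln(22/11) / ln(217.5/5.249) = 0.6931 / 3.7242 = 0.1861
c = S₁ / A₁^z = 11 / 5.249^0.1861 = 11 / 1.362 = 8.079

8.08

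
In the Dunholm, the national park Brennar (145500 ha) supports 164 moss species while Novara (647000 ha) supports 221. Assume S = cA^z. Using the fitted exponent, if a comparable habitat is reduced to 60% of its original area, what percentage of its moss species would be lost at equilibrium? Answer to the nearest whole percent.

z = ln(221/164) / ln(647000/145500) = 0.2983 / 1.4922 = 0.1999
S_new/S_old = (A_new/A_old)^z = 0.6^0.1999 = exp(0.1999 × -0.5108) = 0.9029
Fraction lost = 1 − 0.9029 = 0.09708

10%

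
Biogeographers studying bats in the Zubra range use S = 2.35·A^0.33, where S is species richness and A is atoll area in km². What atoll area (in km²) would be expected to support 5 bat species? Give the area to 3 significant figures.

9.85 km²

5 = 2.35 × A^0.33  ⇒  A^0.33 = 5/2.35 = 2.128
ln A = ln(2.128) / 0.33 = 0.7550 / 0.33 = 2.2879
A = e^2.2879 ≈ 9.855 km²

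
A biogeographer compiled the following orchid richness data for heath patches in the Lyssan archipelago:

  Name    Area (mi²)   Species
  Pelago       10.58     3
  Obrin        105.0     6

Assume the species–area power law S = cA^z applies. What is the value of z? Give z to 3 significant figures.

Taking logs: ln S = ln c + z ln A, so z = (ln S₂ − ln S₁)/(ln A₂ − ln A₁).
z = ln(6/3) / ln(105/10.58) = ln(2) / ln(9.924) = 0.6931 / 2.2950 = 0.3020

0.302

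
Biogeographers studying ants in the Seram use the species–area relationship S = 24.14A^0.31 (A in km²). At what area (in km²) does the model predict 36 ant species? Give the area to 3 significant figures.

36 = 24.14 × A^0.31  ⇒  A^0.31 = 36/24.14 = 1.491
ln A = ln(1.491) / 0.31 = 0.3996 / 0.31 = 1.2892
A = e^1.2892 ≈ 3.63 km²

3.63 km²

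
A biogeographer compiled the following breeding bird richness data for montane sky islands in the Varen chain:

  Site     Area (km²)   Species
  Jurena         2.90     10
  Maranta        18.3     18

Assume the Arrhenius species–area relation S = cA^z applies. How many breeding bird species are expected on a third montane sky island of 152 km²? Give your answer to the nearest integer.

z = ln(18/10) / ln(18.3/2.9) = 0.5878 / 1.8422 = 0.3191
c = 10 / 2.9^0.3191 = 10 / 1.405 = 7.12
S₃ = 7.12 × 152^0.3191 = 7.12 × 4.968 ≈ 35.37

35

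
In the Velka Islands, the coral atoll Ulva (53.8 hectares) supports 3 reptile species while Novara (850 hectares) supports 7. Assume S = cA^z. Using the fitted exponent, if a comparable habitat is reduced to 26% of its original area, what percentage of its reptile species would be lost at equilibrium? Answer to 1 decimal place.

z = ln(7/3) / ln(850/53.8) = 0.8473 / 2.7600 = 0.3070
S_new/S_old = (A_new/A_old)^z = 0.26^0.3070 = exp(0.3070 × -1.3471) = 0.6613
Fraction lost = 1 − 0.6613 = 0.3387

33.9%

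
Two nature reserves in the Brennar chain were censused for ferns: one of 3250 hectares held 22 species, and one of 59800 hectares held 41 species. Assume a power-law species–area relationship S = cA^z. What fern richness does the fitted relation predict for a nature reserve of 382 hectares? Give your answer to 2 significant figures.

z = ln(41/22) / ln(59800/3250) = 0.6225 / 2.9124 = 0.2138
c = 22 / 3250^0.2138 = 22 / 5.632 = 3.906
S₃ = 3.906 × 382^0.2138 = 3.906 × 3.564 ≈ 13.92

14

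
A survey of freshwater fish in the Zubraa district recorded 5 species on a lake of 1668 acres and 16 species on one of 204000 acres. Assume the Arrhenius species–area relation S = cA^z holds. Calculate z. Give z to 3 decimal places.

0.242

Taking logs: ln S = ln c + z ln A, so z = (ln S₂ − ln S₁)/(ln A₂ − ln A₁).
z = ln(16/5) / ln(204000/1668) = ln(3.2) / ln(122.3) = 1.1632 / 4.8065 = 0.2420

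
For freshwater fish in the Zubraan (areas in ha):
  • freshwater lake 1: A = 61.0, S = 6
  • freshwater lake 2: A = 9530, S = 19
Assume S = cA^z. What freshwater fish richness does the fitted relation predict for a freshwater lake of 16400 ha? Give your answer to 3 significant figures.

z = ln(19/6) / ln(9530/61) = 1.1527 / 5.0513 = 0.2282
c = 6 / 61^0.2282 = 6 / 2.555 = 2.348
S₃ = 2.348 × 16400^0.2282 = 2.348 × 9.158 ≈ 21.51

21.5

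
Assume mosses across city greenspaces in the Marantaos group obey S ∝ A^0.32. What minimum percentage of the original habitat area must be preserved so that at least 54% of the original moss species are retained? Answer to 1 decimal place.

Need (A_new/A_old)^0.32 = 0.54, so A_new/A_old = 0.54^(1/0.32) = 0.54^3.125
ln(A_new/A_old) = ln 0.54 / 0.32 = -0.6162 / 0.32 = -1.9256
A_new/A_old = e^-1.9256 ≈ 0.1458

14.6%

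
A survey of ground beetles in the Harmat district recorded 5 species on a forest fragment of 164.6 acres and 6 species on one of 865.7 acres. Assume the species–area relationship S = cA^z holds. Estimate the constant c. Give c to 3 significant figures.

z = ln(S₂/S₁) / ln(A₂/A₁) = ln(6/5) / ln(865.7/164.6) = 0.1823 / 1.6600 = 0.1098
c = S₁ / A₁^z = 5 / 164.6^0.1098 = 5 / 1.752 = 2.855

2.85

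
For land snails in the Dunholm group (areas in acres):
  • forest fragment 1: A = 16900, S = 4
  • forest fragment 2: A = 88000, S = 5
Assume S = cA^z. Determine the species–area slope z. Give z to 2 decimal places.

0.14

Taking logs: ln S = ln c + z ln A, so z = (ln S₂ − ln S₁)/(ln A₂ − ln A₁).
z = ln(5/4) / ln(88000/16900) = ln(1.25) / ln(5.207) = 0.2231 / 1.6500 = 0.1352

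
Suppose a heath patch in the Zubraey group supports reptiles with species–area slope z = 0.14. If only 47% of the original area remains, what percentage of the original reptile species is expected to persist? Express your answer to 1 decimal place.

90.0%

S_new/S_old = (A_new/A_old)^z = 0.47^0.14
= exp(0.14 × ln 0.47) = exp(0.14 × -0.7550) = exp(-0.1057) ≈ 0.8997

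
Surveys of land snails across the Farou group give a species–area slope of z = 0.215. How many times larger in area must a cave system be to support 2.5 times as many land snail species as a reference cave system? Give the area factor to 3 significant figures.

70.9

(A₂/A₁)^0.215 = 2.5, so A₂/A₁ = 2.5^(1/0.215) = 2.5^4.651
ln(A₂/A₁) = ln 2.5 / 0.215 = 0.9163 / 0.215 = 4.2618
A₂/A₁ = e^4.2618 ≈ 70.94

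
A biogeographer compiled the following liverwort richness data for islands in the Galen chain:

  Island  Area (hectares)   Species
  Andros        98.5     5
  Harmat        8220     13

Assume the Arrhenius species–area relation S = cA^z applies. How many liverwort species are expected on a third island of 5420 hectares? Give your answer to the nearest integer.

z = ln(13/5) / ln(8220/98.5) = 0.9555 / 4.4243 = 0.2160
c = 5 / 98.5^0.2160 = 5 / 2.695 = 1.855
S₃ = 1.855 × 5420^0.2160 = 1.855 × 6.404 ≈ 11.88

12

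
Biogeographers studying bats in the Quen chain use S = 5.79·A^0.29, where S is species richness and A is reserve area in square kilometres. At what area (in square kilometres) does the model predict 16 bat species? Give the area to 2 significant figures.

16 = 5.79 × A^0.29  ⇒  A^0.29 = 16/5.79 = 2.763
ln A = ln(2.763) / 0.29 = 1.0165 / 0.29 = 3.5050
A = e^3.5050 ≈ 33.28 square kilometres

33 square kilometres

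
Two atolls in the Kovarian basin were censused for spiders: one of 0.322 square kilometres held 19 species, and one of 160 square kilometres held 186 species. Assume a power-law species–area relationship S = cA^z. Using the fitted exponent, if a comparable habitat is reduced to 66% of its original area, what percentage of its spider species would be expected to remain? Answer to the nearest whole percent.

86%

z = ln(186/19) / ln(160/0.322) = 2.2813 / 6.2084 = 0.3675
S_new/S_old = (A_new/A_old)^z = 0.66^0.3675 = exp(0.3675 × -0.4155) = 0.8584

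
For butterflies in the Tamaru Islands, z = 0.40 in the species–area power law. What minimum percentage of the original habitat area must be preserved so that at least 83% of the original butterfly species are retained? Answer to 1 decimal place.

62.8%

Need (A_new/A_old)^0.4 = 0.83, so A_new/A_old = 0.83^(1/0.4) = 0.83^2.5
ln(A_new/A_old) = ln 0.83 / 0.4 = -0.1863 / 0.4 = -0.4658
A_new/A_old = e^-0.4658 ≈ 0.6276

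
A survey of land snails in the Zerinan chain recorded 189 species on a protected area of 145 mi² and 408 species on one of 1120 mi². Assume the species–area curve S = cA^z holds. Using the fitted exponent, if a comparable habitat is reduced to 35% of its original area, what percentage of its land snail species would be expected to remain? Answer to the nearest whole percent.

67%

z = ln(408/189) / ln(1120/145) = 0.7695 / 2.0444 = 0.3764
S_new/S_old = (A_new/A_old)^z = 0.35^0.3764 = exp(0.3764 × -1.0498) = 0.6736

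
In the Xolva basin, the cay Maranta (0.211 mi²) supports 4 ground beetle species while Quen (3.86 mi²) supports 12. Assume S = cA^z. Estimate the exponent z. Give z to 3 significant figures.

Taking logs: ln S = ln c + z ln A, so z = (ln S₂ − ln S₁)/(ln A₂ − ln A₁).
z = ln(12/4) / ln(3.86/0.211) = ln(3) / ln(18.29) = 1.0986 / 2.9066 = 0.3780

0.378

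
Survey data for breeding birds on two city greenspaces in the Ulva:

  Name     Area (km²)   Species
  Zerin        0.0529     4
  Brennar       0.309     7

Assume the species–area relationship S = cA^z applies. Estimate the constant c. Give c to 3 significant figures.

10.2

z = ln(S₂/S₁) / ln(A₂/A₁) = ln(7/4) / ln(0.309/0.0529) = 0.5596 / 1.7649 = 0.3171
c = S₁ / A₁^z = 4 / 0.0529^0.3171 = 4 / 0.3938 = 10.16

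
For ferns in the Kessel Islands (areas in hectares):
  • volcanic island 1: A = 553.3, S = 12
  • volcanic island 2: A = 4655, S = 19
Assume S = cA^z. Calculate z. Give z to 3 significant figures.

Taking logs: ln S = ln c + z ln A, so z = (ln S₂ − ln S₁)/(ln A₂ − ln A₁).
z = ln(19/12) / ln(4655/553.3) = ln(1.583) / ln(8.413) = 0.4595 / 2.1298 = 0.2158

0.216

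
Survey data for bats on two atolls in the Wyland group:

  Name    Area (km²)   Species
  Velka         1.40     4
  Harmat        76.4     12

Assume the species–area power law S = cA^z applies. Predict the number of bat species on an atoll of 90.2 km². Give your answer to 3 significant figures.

z = ln(12/4) / ln(76.4/1.4) = 1.0986 / 3.9995 = 0.2747
c = 4 / 1.4^0.2747 = 4 / 1.097 = 3.647
S₃ = 3.647 × 90.2^0.2747 = 3.647 × 3.444 ≈ 12.56

12.6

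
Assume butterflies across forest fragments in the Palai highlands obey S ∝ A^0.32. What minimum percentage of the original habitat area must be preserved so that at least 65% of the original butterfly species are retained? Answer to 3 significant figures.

Need (A_new/A_old)^0.32 = 0.65, so A_new/A_old = 0.65^(1/0.32) = 0.65^3.125
ln(A_new/A_old) = ln 0.65 / 0.32 = -0.4308 / 0.32 = -1.3462
A_new/A_old = e^-1.3462 ≈ 0.2602

26.0%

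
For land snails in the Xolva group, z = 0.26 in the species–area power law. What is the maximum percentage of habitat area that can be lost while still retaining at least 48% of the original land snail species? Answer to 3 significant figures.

Need (A_new/A_old)^0.26 = 0.48, so A_new/A_old = 0.48^(1/0.26) = 0.48^3.846
ln(A_new/A_old) = ln 0.48 / 0.26 = -0.7340 / 0.26 = -2.8230
A_new/A_old = e^-2.8230 ≈ 0.05943
Fraction that can be lost = 1 − 0.05943 = 0.9406

94.1%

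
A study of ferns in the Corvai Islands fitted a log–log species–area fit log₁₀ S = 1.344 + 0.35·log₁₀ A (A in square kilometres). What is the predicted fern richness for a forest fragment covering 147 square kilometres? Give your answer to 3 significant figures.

S = 22.08 × 147^0.35
ln S = ln 22.08 + 0.35 × ln 147 = 3.0947 + 0.35 × 4.9904 = 4.8413
S = e^4.8413 ≈ 126.6

127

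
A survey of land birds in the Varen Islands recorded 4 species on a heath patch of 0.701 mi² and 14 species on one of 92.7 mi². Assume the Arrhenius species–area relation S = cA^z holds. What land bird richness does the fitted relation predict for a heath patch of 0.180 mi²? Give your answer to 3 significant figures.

2.82

z = ln(14/4) / ln(92.7/0.701) = 1.2528 / 4.8846 = 0.2565
c = 4 / 0.701^0.2565 = 4 / 0.9129 = 4.382
S₃ = 4.382 × 0.18^0.2565 = 4.382 × 0.6442 ≈ 2.822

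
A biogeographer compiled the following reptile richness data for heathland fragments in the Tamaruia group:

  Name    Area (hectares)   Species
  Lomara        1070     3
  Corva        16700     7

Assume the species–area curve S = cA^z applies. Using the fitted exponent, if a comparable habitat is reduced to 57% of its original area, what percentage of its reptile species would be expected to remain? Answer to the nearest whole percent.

z = ln(7/3) / ln(16700/1070) = 0.8473 / 2.7478 = 0.3084
S_new/S_old = (A_new/A_old)^z = 0.57^0.3084 = exp(0.3084 × -0.5621) = 0.8409

84%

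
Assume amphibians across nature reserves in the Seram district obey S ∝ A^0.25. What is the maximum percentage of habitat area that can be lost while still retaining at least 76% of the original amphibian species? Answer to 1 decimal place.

Need (A_new/A_old)^0.25 = 0.76, so A_new/A_old = 0.76^(1/0.25) = 0.76^4
ln(A_new/A_old) = ln 0.76 / 0.25 = -0.2744 / 0.25 = -1.0977
A_new/A_old = e^-1.0977 ≈ 0.3336
Fraction that can be lost = 1 − 0.3336 = 0.6664

66.6%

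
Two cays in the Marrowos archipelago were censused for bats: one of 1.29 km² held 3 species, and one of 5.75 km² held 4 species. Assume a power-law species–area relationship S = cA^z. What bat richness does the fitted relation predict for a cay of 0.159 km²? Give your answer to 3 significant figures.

2.00

z = ln(4/3) / ln(5.75/1.29) = 0.2877 / 1.4946 = 0.1925
c = 3 / 1.29^0.1925 = 3 / 1.05 = 2.857
S₃ = 2.857 × 0.159^0.1925 = 2.857 × 0.7019 ≈ 2.005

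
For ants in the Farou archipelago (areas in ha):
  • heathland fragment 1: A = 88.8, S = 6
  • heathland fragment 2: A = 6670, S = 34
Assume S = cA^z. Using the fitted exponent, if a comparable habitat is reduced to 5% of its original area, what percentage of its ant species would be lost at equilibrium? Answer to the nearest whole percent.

z = ln(34/6) / ln(6670/88.8) = 1.7346 / 4.3190 = 0.4016
S_new/S_old = (A_new/A_old)^z = 0.05^0.4016 = exp(0.4016 × -2.9957) = 0.3002
Fraction lost = 1 − 0.3002 = 0.6998

70%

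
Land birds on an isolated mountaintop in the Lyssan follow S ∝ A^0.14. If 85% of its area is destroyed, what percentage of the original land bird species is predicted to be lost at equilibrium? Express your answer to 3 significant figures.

S_new/S_old = (A_new/A_old)^z = 0.15^0.14
= exp(0.14 × ln 0.15) = exp(0.14 × -1.8971) = exp(-0.2656) ≈ 0.7667
Fraction lost = 1 − 0.7667 = 0.2333

23.3%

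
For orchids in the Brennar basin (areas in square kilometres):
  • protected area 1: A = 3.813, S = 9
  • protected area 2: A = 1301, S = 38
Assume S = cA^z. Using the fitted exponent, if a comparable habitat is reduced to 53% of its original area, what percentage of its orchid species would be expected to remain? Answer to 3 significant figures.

z = ln(38/9) / ln(1301/3.813) = 1.4404 / 5.8325 = 0.2470
S_new/S_old = (A_new/A_old)^z = 0.53^0.2470 = exp(0.2470 × -0.6349) = 0.8549

85.5%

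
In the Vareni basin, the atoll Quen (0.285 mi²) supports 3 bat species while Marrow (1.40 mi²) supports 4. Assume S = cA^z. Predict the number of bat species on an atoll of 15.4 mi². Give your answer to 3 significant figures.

z = ln(4/3) / ln(1.4/0.285) = 0.2877 / 1.5917 = 0.1807
c = 3 / 0.285^0.1807 = 3 / 0.797 = 3.764
S₃ = 3.764 × 15.4^0.1807 = 3.764 × 1.639 ≈ 6.17

6.17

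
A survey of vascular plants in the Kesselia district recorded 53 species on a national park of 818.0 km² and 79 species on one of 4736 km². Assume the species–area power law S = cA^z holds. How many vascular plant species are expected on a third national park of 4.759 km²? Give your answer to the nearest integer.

16

z = ln(79/53) / ln(4736/818) = 0.3992 / 1.7561 = 0.2273
c = 53 / 818^0.2273 = 53 / 4.593 = 11.54
S₃ = 11.54 × 4.759^0.2273 = 11.54 × 1.426 ≈ 16.45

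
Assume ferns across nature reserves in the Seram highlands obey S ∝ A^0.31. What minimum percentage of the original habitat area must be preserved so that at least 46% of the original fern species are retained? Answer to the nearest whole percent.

Need (A_new/A_old)^0.31 = 0.46, so A_new/A_old = 0.46^(1/0.31) = 0.46^3.226
ln(A_new/A_old) = ln 0.46 / 0.31 = -0.7765 / 0.31 = -2.5049
A_new/A_old = e^-2.5049 ≈ 0.08168

8%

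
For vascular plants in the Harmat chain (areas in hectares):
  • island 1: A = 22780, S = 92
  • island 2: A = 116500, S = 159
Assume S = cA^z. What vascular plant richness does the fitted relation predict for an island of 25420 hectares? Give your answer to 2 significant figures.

95

z = ln(159/92) / ln(116500/22780) = 0.5471 / 1.6320 = 0.3352
c = 92 / 22780^0.3352 = 92 / 28.9 = 3.184
S₃ = 3.184 × 25420^0.3352 = 3.184 × 29.98 ≈ 95.44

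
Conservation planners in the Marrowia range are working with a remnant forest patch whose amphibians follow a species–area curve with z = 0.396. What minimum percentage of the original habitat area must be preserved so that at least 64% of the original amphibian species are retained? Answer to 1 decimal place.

32.4%

Need (A_new/A_old)^0.396 = 0.64, so A_new/A_old = 0.64^(1/0.396) = 0.64^2.525
ln(A_new/A_old) = ln 0.64 / 0.396 = -0.4463 / 0.396 = -1.1270
A_new/A_old = e^-1.1270 ≈ 0.324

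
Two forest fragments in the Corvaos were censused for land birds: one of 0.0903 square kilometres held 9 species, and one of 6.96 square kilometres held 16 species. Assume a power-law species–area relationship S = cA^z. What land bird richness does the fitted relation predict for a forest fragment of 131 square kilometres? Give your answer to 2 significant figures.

z = ln(16/9) / ln(6.96/0.0903) = 0.5754 / 4.3448 = 0.1324
c = 9 / 0.0903^0.1324 = 9 / 0.7273 = 12.37
S₃ = 12.37 × 131^0.1324 = 12.37 × 1.907 ≈ 23.6

24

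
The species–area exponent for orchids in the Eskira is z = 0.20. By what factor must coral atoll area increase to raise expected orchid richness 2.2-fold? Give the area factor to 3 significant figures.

51.5

(A₂/A₁)^0.2 = 2.2, so A₂/A₁ = 2.2^(1/0.2) = 2.2^5
ln(A₂/A₁) = ln 2.2 / 0.2 = 0.7885 / 0.2 = 3.9423
A₂/A₁ = e^3.9423 ≈ 51.54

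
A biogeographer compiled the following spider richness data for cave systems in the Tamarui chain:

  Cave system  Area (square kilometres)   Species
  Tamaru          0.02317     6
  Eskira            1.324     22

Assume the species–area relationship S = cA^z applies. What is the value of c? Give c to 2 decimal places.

20.10

z = ln(S₂/S₁) / ln(A₂/A₁) = ln(22/6) / ln(1.324/0.02317) = 1.2993 / 4.0456 = 0.3212
c = S₁ / A₁^z = 6 / 0.02317^0.3212 = 6 / 0.2985 = 20.1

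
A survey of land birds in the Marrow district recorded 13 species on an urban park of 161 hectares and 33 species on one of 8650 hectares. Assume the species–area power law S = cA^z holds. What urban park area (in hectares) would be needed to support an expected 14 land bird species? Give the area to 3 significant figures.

221 hectares

z = ln(33/13) / ln(8650/161) = 0.9316 / 3.9839 = 0.2338
c = 13 / 161^0.2338 = 13 / 3.281 = 3.962
A = (14/3.962)^(1/0.2338) ⇒ ln A = ln(3.534)/0.2338 = 5.3983
A = e^5.3983 ≈ 221 hectares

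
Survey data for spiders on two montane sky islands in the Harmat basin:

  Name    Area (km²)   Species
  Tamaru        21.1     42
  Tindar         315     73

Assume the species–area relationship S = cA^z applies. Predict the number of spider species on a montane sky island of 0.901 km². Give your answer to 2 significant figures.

z = ln(73/42) / ln(315/21.1) = 0.5528 / 2.7033 = 0.2045
c = 42 / 21.1^0.2045 = 42 / 1.866 = 22.51
S₃ = 22.51 × 0.901^0.2045 = 22.51 × 0.9789 ≈ 22.04

22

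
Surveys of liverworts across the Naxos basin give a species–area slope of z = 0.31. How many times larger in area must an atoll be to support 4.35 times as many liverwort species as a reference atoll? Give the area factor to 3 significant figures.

(A₂/A₁)^0.31 = 4.35, so A₂/A₁ = 4.35^(1/0.31) = 4.35^3.226
ln(A₂/A₁) = ln 4.35 / 0.31 = 1.4702 / 0.31 = 4.7425
A₂/A₁ = e^4.7425 ≈ 114.7

115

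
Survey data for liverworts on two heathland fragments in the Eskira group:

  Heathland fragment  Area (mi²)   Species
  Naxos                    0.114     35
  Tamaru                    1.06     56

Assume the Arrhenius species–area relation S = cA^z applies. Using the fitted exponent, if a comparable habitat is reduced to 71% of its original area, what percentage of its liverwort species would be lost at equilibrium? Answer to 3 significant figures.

6.96%

z = ln(56/35) / ln(1.06/0.114) = 0.4700 / 2.2298 = 0.2108
S_new/S_old = (A_new/A_old)^z = 0.71^0.2108 = exp(0.2108 × -0.3425) = 0.9304
Fraction lost = 1 − 0.9304 = 0.06965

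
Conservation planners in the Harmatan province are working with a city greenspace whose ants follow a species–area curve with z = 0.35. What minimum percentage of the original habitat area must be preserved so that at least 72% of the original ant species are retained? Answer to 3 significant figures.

Need (A_new/A_old)^0.35 = 0.72, so A_new/A_old = 0.72^(1/0.35) = 0.72^2.857
ln(A_new/A_old) = ln 0.72 / 0.35 = -0.3285 / 0.35 = -0.9386
A_new/A_old = e^-0.9386 ≈ 0.3912

39.1%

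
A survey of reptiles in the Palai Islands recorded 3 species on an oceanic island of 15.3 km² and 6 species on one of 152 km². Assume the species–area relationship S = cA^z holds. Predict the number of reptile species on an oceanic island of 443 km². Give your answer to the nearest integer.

8

z = ln(6/3) / ln(152/15.3) = 0.6931 / 2.2960 = 0.3019
c = 3 / 15.3^0.3019 = 3 / 2.278 = 1.317
S₃ = 1.317 × 443^0.3019 = 1.317 × 6.294 ≈ 8.287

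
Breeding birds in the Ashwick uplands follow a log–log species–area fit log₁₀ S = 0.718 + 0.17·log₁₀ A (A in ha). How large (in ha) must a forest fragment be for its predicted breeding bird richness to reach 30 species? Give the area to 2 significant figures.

30 = 5.224 × A^0.17  ⇒  A^0.17 = 30/5.224 = 5.743
ln A = ln(5.743) / 0.17 = 1.7479 / 0.17 = 10.2820
A = e^10.2820 ≈ 29202 ha

29000 ha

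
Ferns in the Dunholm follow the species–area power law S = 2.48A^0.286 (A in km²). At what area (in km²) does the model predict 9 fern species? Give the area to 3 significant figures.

9 = 2.48 × A^0.286  ⇒  A^0.286 = 9/2.48 = 3.629
ln A = ln(3.629) / 0.286 = 1.2890 / 0.286 = 4.5069
A = e^4.5069 ≈ 90.64 km²

90.6 km²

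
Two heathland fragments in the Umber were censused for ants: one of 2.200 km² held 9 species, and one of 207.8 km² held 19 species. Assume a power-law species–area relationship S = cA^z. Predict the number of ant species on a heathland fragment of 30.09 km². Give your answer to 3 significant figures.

13.8

z = ln(19/9) / ln(207.8/2.2) = 0.7472 / 4.5481 = 0.1643
c = 9 / 2.2^0.1643 = 9 / 1.138 = 7.907
S₃ = 7.907 × 30.09^0.1643 = 7.907 × 1.749 ≈ 13.83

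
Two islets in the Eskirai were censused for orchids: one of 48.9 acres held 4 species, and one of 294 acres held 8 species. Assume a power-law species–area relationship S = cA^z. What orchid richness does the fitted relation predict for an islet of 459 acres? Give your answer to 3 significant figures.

9.50

z = ln(8/4) / ln(294/48.9) = 0.6931 / 1.7938 = 0.3864
c = 4 / 48.9^0.3864 = 4 / 4.495 = 0.8898
S₃ = 0.8898 × 459^0.3864 = 0.8898 × 10.68 ≈ 9.503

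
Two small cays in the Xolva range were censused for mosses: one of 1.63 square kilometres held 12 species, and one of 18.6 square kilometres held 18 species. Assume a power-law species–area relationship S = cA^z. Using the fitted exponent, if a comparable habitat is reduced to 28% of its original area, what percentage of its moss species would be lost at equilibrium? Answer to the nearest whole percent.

19%

z = ln(18/12) / ln(18.6/1.63) = 0.4055 / 2.4346 = 0.1665
S_new/S_old = (A_new/A_old)^z = 0.28^0.1665 = exp(0.1665 × -1.2730) = 0.809
Fraction lost = 1 − 0.809 = 0.191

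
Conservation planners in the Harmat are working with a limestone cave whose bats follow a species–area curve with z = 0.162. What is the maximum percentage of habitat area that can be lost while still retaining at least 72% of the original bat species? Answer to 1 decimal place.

Need (A_new/A_old)^0.162 = 0.72, so A_new/A_old = 0.72^(1/0.162) = 0.72^6.173
ln(A_new/A_old) = ln 0.72 / 0.162 = -0.3285 / 0.162 = -2.0278
A_new/A_old = e^-2.0278 ≈ 0.1316
Fraction that can be lost = 1 − 0.1316 = 0.8684

86.8%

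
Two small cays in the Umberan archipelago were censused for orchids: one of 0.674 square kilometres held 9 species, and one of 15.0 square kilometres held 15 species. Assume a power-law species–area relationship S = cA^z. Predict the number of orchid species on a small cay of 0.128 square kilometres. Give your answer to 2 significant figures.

z = ln(15/9) / ln(15/0.674) = 0.5108 / 3.1026 = 0.1646
c = 9 / 0.674^0.1646 = 9 / 0.9371 = 9.604
S₃ = 9.604 × 0.128^0.1646 = 9.604 × 0.7129 ≈ 6.846

6.8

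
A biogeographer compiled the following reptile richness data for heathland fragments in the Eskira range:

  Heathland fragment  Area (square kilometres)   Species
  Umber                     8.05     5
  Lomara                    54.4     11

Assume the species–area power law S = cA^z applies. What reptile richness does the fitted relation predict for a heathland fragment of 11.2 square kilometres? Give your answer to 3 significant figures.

5.73

z = ln(11/5) / ln(54.4/8.05) = 0.7885 / 1.9107 = 0.4127
c = 5 / 8.05^0.4127 = 5 / 2.365 = 2.114
S₃ = 2.114 × 11.2^0.4127 = 2.114 × 2.71 ≈ 5.73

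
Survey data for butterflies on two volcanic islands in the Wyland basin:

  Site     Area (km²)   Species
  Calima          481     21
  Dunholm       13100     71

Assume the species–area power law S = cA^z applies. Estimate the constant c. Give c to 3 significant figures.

2.16

z = ln(S₂/S₁) / ln(A₂/A₁) = ln(71/21) / ln(13100/481) = 1.2182 / 3.3045 = 0.3686
c = S₁ / A₁^z = 21 / 481^0.3686 = 21 / 9.744 = 2.155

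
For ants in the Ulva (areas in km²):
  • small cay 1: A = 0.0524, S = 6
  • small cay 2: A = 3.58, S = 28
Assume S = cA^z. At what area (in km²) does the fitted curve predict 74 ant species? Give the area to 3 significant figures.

z = ln(28/6) / ln(3.58/0.0524) = 1.5404 / 4.2242 = 0.3647
c = 6 / 0.0524^0.3647 = 6 / 0.3412 = 17.59
A = (74/17.59)^(1/0.3647) ⇒ ln A = ln(4.208)/0.3647 = 3.9404
A = e^3.9404 ≈ 51.44 km²

51.4 km²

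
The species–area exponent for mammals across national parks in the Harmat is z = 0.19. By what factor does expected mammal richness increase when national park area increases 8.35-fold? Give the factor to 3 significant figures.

S₂/S₁ = (A₂/A₁)^z = 8.35^0.19
ln(S₂/S₁) = 0.19 × ln 8.35 = 0.19 × 2.1223 = 0.4032
S₂/S₁ = e^0.4032 ≈ 1.497

1.50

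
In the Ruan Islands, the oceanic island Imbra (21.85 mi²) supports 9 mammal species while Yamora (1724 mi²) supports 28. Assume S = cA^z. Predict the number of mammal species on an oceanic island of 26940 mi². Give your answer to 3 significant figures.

57.2

z = ln(28/9) / ln(1724/21.85) = 1.1350 / 4.3682 = 0.2598
c = 9 / 21.85^0.2598 = 9 / 2.229 = 4.038
S₃ = 4.038 × 26940^0.2598 = 4.038 × 14.16 ≈ 57.19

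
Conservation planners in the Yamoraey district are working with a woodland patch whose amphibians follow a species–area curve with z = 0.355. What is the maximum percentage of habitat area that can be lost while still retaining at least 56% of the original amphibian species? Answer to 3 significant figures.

Need (A_new/A_old)^0.355 = 0.56, so A_new/A_old = 0.56^(1/0.355) = 0.56^2.817
ln(A_new/A_old) = ln 0.56 / 0.355 = -0.5798 / 0.355 = -1.6333
A_new/A_old = e^-1.6333 ≈ 0.1953
Fraction that can be lost = 1 − 0.1953 = 0.8047

80.5%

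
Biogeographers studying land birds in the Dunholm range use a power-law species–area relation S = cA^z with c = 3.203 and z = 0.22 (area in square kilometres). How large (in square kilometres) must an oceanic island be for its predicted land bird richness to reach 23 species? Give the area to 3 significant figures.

23 = 3.203 × A^0.22  ⇒  A^0.22 = 23/3.203 = 7.181
ln A = ln(7.181) / 0.22 = 1.9714 / 0.22 = 8.9609
A = e^8.9609 ≈ 7793 square kilometres

7790 square kilometres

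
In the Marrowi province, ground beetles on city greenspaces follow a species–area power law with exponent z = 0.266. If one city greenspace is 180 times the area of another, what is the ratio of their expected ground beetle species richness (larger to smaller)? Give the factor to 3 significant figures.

3.98

S₂/S₁ = (A₂/A₁)^z = 180^0.266
ln(S₂/S₁) = 0.266 × ln 180 = 0.266 × 5.1930 = 1.3813
S₂/S₁ = e^1.3813 ≈ 3.98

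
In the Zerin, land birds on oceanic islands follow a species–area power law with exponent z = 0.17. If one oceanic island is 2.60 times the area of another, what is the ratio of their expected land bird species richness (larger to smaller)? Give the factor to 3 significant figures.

S₂/S₁ = (A₂/A₁)^z = 2.6^0.17
ln(S₂/S₁) = 0.17 × ln 2.6 = 0.17 × 0.9555 = 0.1624
S₂/S₁ = e^0.1624 ≈ 1.176

1.18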